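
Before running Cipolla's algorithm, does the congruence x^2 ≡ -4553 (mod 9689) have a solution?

(-4553|9689)
  = (5136|9689)    [-4553 ≡ 5136 mod 9689]
  = (321|9689)    [9689 ≡ 1 mod 8 ⇒ (2|9689)^4 = +1]
  = (9689|321)    [QR: 321 ≡ 1 mod 4, sign kept]
  = (59|321)    [9689 ≡ 59 mod 321]
  = (321|59)    [QR: 321 ≡ 1 mod 4, sign kept]
  = (26|59)    [321 ≡ 26 mod 59]
  = -(13|59)    [59 ≡ 3 mod 8 ⇒ (2|59) = -1]
  = -(59|13)    [QR: 13 ≡ 1 mod 4, sign kept]
  = -(7|13)    [59 ≡ 7 mod 13]
  = -(13|7)    [QR: 13 ≡ 1 mod 4, sign kept]
  = -(6|7)    [13 ≡ 6 mod 7]
  = -(3|7)    [7 ≡ 7 mod 8 ⇒ (2|7) = +1]
  = (7|3)    [QR: both ≡ 3 mod 4, sign flips]
  = (1|3)    [7 ≡ 1 mod 3]
  = 1    [(1|3) = 1]
The Legendre symbol is 1, so x^2 ≡ -4553 (mod 9689) has solution.

yes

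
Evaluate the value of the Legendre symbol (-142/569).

(-142/569)
  = (142/569)    [569 ≡ 1 mod 4 ⇒ (-1/569) = +1]
  = (71/569)    [569 ≡ 1 mod 8 ⇒ (2/569) = +1]
  = (569/71)    [QR: 569 ≡ 1 mod 4, sign kept]
  = (1/71)    [569 ≡ 1 mod 71]
  = 1    [(1/71) = 1]

1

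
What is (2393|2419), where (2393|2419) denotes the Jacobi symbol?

(2393|2419)
  = (2419|2393)    [QR: 2393 ≡ 1 mod 4, sign kept]
  = (26|2393)    [2419 ≡ 26 mod 2393]
  = (13|2393)    [2393 ≡ 1 mod 8 ⇒ (2|2393) = +1]
  = (2393|13)    [QR: 13 ≡ 1 mod 4, sign kept]
  = (1|13)    [2393 ≡ 1 mod 13]
  = 1    [(1|13) = 1]

1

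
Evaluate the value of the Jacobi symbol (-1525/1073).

(-1525/1073)
  = (621/1073)    [-1525 ≡ 621 mod 1073]
  = (1073/621)    [QR: 621 ≡ 1 mod 4, sign kept]
  = (452/621)    [1073 ≡ 452 mod 621]
  = (113/621)    [621 ≡ 5 mod 8 ⇒ (2/621)^2 = +1]
  = (621/113)    [QR: 113 ≡ 1 mod 4, sign kept]
  = (56/113)    [621 ≡ 56 mod 113]
  = (7/113)    [113 ≡ 1 mod 8 ⇒ (2/113)^3 = +1]
  = (113/7)    [QR: 113 ≡ 1 mod 4, sign kept]
  = (1/7)    [113 ≡ 1 mod 7]
  = 1    [(1/7) = 1]

1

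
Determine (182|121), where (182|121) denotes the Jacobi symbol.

(182|121)
  = (61|121)    [182 ≡ 61 mod 121]
  = (121|61)    [QR: 61 ≡ 1 mod 4, sign kept]
  = (60|61)    [121 ≡ 60 mod 61]
  = (15|61)    [61 ≡ 5 mod 8 ⇒ (2|61)^2 = +1]
  = (61|15)    [QR: 61 ≡ 1 mod 4, sign kept]
  = (1|15)    [61 ≡ 1 mod 15]
  = 1    [(1|15) = 1]

1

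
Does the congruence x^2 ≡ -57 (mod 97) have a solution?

no

(-57|97)
  = (40|97)    [-57 ≡ 40 mod 97]
  = (5|97)    [97 ≡ 1 mod 8 ⇒ (2|97)^3 = +1]
  = (97|5)    [QR: 5 ≡ 1 mod 4, sign kept]
  = (2|5)    [97 ≡ 2 mod 5]
  = -(1|5)    [5 ≡ 5 mod 8 ⇒ (2|5) = -1]
  = -1    [(1|5) = 1]
(-57|97) = -1, and 97 is prime, so -57 is not a quadratic residue mod 97.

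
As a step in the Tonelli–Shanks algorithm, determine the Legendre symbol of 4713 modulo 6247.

1

(4713|6247)
  = (6247|4713)    [QR: 4713 ≡ 1 mod 4, sign kept]
  = (1534|4713)    [6247 ≡ 1534 mod 4713]
  = (767|4713)    [4713 ≡ 1 mod 8 ⇒ (2|4713) = +1]
  = (4713|767)    [QR: 4713 ≡ 1 mod 4, sign kept]
  = (111|767)    [4713 ≡ 111 mod 767]
  = -(767|111)    [QR: both ≡ 3 mod 4, sign flips]
  = -(101|111)    [767 ≡ 101 mod 111]
  = -(111|101)    [QR: 101 ≡ 1 mod 4, sign kept]
  = -(10|101)    [111 ≡ 10 mod 101]
  = (5|101)    [101 ≡ 5 mod 8 ⇒ (2|101) = -1]
  = (101|5)    [QR: 5 ≡ 1 mod 4, sign kept]
  = (1|5)    [101 ≡ 1 mod 5]
  = 1    [(1|5) = 1]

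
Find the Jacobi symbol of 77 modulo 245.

0

(77 / 245)
  = (245 / 77)    [QR: 77 ≡ 1 mod 4, sign kept]
  = (14 / 77)    [245 ≡ 14 mod 77]
  = -(7 / 77)    [77 ≡ 5 mod 8 ⇒ (2 / 77) = -1]
  = -(77 / 7)    [QR: 77 ≡ 1 mod 4, sign kept]
  = -(0 / 7)    [77 ≡ 0 mod 7]
  = 0    [numerator 0, gcd > 1]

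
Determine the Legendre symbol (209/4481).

1

(209/4481)
  = (4481/209)    [QR: 209 ≡ 1 mod 4, sign kept]
  = (92/209)    [4481 ≡ 92 mod 209]
  = (23/209)    [209 ≡ 1 mod 8 ⇒ (2/209)^2 = +1]
  = (209/23)    [QR: 209 ≡ 1 mod 4, sign kept]
  = (2/23)    [209 ≡ 2 mod 23]
  = (1/23)    [23 ≡ 7 mod 8 ⇒ (2/23) = +1]
  = 1    [(1/23) = 1]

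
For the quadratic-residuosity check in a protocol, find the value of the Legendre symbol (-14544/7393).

1

(-14544/7393)
  = (14544/7393)    [7393 ≡ 1 mod 4 ⇒ (-1/7393) = +1]
  = (7151/7393)    [14544 ≡ 7151 mod 7393]
  = (7393/7151)    [QR: 7393 ≡ 1 mod 4, sign kept]
  = (242/7151)    [7393 ≡ 242 mod 7151]
  = (121/7151)    [7151 ≡ 7 mod 8 ⇒ (2/7151) = +1]
  = (7151/121)    [QR: 121 ≡ 1 mod 4, sign kept]
  = (12/121)    [7151 ≡ 12 mod 121]
  = (3/121)    [121 ≡ 1 mod 8 ⇒ (2/121)^2 = +1]
  = (121/3)    [QR: 121 ≡ 1 mod 4, sign kept]
  = (1/3)    [121 ≡ 1 mod 3]
  = 1    [(1/3) = 1]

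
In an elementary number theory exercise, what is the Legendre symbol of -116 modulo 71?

(-116/71)
  = (26/71)    [-116 ≡ 26 mod 71]
  = (13/71)    [71 ≡ 7 mod 8 ⇒ (2/71) = +1]
  = (71/13)    [QR: 13 ≡ 1 mod 4, sign kept]
  = (6/13)    [71 ≡ 6 mod 13]
  = -(3/13)    [13 ≡ 5 mod 8 ⇒ (2/13) = -1]
  = -(13/3)    [QR: 13 ≡ 1 mod 4, sign kept]
  = -(1/3)    [13 ≡ 1 mod 3]
  = -1    [(1/3) = 1]

-1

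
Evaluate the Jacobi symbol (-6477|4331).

(-6477|4331)
  = (2185|4331)    [-6477 ≡ 2185 mod 4331]
  = (4331|2185)    [QR: 2185 ≡ 1 mod 4, sign kept]
  = (2146|2185)    [4331 ≡ 2146 mod 2185]
  = (1073|2185)    [2185 ≡ 1 mod 8 ⇒ (2|2185) = +1]
  = (2185|1073)    [QR: 1073 ≡ 1 mod 4, sign kept]
  = (39|1073)    [2185 ≡ 39 mod 1073]
  = (1073|39)    [QR: 1073 ≡ 1 mod 4, sign kept]
  = (20|39)    [1073 ≡ 20 mod 39]
  = (5|39)    [39 ≡ 7 mod 8 ⇒ (2|39)^2 = +1]
  = (39|5)    [QR: 5 ≡ 1 mod 4, sign kept]
  = (4|5)    [39 ≡ 4 mod 5]
  = (1|5)    [5 ≡ 5 mod 8 ⇒ (2|5)^2 = +1]
  = 1    [(1|5) = 1]

1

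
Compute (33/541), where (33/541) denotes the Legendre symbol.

(33/541)
  = (541/33)    [QR: 33 ≡ 1 mod 4, sign kept]
  = (13/33)    [541 ≡ 13 mod 33]
  = (33/13)    [QR: 13 ≡ 1 mod 4, sign kept]
  = (7/13)    [33 ≡ 7 mod 13]
  = (13/7)    [QR: 13 ≡ 1 mod 4, sign kept]
  = (6/7)    [13 ≡ 6 mod 7]
  = (3/7)    [7 ≡ 7 mod 8 ⇒ (2/7) = +1]
  = -(7/3)    [QR: both ≡ 3 mod 4, sign flips]
  = -(1/3)    [7 ≡ 1 mod 3]
  = -1    [(1/3) = 1]

-1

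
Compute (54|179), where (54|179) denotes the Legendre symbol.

(54|179)
  = -(27|179)    [179 ≡ 3 mod 8 ⇒ (2|179) = -1]
  = (179|27)    [QR: both ≡ 3 mod 4, sign flips]
  = (17|27)    [179 ≡ 17 mod 27]
  = (27|17)    [QR: 17 ≡ 1 mod 4, sign kept]
  = (10|17)    [27 ≡ 10 mod 17]
  = (5|17)    [17 ≡ 1 mod 8 ⇒ (2|17) = +1]
  = (17|5)    [QR: 5 ≡ 1 mod 4, sign kept]
  = (2|5)    [17 ≡ 2 mod 5]
  = -(1|5)    [5 ≡ 5 mod 8 ⇒ (2|5) = -1]
  = -1    [(1|5) = 1]

-1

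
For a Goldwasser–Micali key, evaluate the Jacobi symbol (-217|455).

Pull out -1: (-217|455) = (-1|455)·(217|455). Since 455 ≡ 3 (mod 4), (-1|455) = -1. Now have -(217|455).
217 ≡ 1 (mod 4), so quadratic reciprocity gives (217|455) = (455|217). Reduce: 455 ≡ 21 (mod 217). Now have -(21|217).
21 ≡ 1 (mod 4), so quadratic reciprocity gives (21|217) = (217|21). Reduce: 217 ≡ 7 (mod 21). Now have -(7|21).
21 ≡ 1 (mod 4), so quadratic reciprocity gives (7|21) = (21|7). Reduce: 21 ≡ 0 (mod 7). Now have -(0|7).
The numerator is now 0 with denominator 7 > 1: the symbol is 0.

0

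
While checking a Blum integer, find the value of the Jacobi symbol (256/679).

(256/679)
  = (1/679)    [679 ≡ 7 mod 8 ⇒ (2/679)^8 = +1]
  = 1    [(1/679) = 1]

1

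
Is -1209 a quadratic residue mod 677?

yes

(-1209/677)
  = (1209/677)    [677 ≡ 1 mod 4 ⇒ (-1/677) = +1]
  = (532/677)    [1209 ≡ 532 mod 677]
  = (133/677)    [677 ≡ 5 mod 8 ⇒ (2/677)^2 = +1]
  = (677/133)    [QR: 133 ≡ 1 mod 4, sign kept]
  = (12/133)    [677 ≡ 12 mod 133]
  = (3/133)    [133 ≡ 5 mod 8 ⇒ (2/133)^2 = +1]
  = (133/3)    [QR: 133 ≡ 1 mod 4, sign kept]
  = (1/3)    [133 ≡ 1 mod 3]
  = 1    [(1/3) = 1]
The Legendre symbol is 1, so x^2 ≡ -1209 (mod 677) has solution.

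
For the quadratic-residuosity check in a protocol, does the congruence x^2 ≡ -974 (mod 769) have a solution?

yes

Reduce the numerator: -974 ≡ 564 (mod 769), so (-974/769) = (564/769).
Factor out 2: 564 = 2^2·141. Since 769 ≡ 1 (mod 8), (2/769) = +1, and (2/769)^2 = +1. Now have (141/769).
141 ≡ 1 (mod 4), so quadratic reciprocity gives (141/769) = (769/141). Reduce: 769 ≡ 64 (mod 141). Now have (64/141).
Factor out 2: 64 = 2^6. Since 141 ≡ 5 (mod 8), (2/141) = -1, and (2/141)^6 = +1. Now have (1/141).
(1/141) = 1. Collecting the sign factors: 1.
The Legendre symbol is 1, so x^2 ≡ -974 (mod 769) has solution.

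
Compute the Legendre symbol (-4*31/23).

-1

By multiplicativity, (-4·31/23) = (-4/23)·(31/23).
First factor (-4/23):
(-4/23)
  = (19/23)    [-4 ≡ 19 mod 23]
  = -(23/19)    [QR: both ≡ 3 mod 4, sign flips]
  = -(4/19)    [23 ≡ 4 mod 19]
  = -(1/19)    [19 ≡ 3 mod 8 ⇒ (2/19)^2 = +1]
  = -1    [(1/19) = 1]
Second factor (31/23):
(31/23)
  = (8/23)    [31 ≡ 8 mod 23]
  = (1/23)    [23 ≡ 7 mod 8 ⇒ (2/23)^3 = +1]
  = 1    [(1/23) = 1]
Product: (-1)·(1) = -1.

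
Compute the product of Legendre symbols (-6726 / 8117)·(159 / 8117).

By multiplicativity, (-6726·159 / 8117) = (-6726 / 8117)·(159 / 8117).
First factor (-6726 / 8117):
Reduce the numerator: -6726 ≡ 1391 (mod 8117), so (-6726 / 8117) = (1391 / 8117).
8117 ≡ 1 (mod 4), so quadratic reciprocity gives (1391 / 8117) = (8117 / 1391). Reduce: 8117 ≡ 1162 (mod 1391). Now have (1162 / 1391).
Factor out 2: 1162 = 2·581. Since 1391 ≡ 7 (mod 8), (2 / 1391) = +1. Now have (581 / 1391).
581 ≡ 1 (mod 4), so quadratic reciprocity gives (581 / 1391) = (1391 / 581). Reduce: 1391 ≡ 229 (mod 581). Now have (229 / 581).
229 ≡ 1 (mod 4), so quadratic reciprocity gives (229 / 581) = (581 / 229). Reduce: 581 ≡ 123 (mod 229). Now have (123 / 229).
229 ≡ 1 (mod 4), so quadratic reciprocity gives (123 / 229) = (229 / 123). Reduce: 229 ≡ 106 (mod 123). Now have (106 / 123).
Factor out 2: 106 = 2·53. Since 123 ≡ 3 (mod 8), (2 / 123) = -1. Now have -(53 / 123).
53 ≡ 1 (mod 4), so quadratic reciprocity gives (53 / 123) = (123 / 53). Reduce: 123 ≡ 17 (mod 53). Now have -(17 / 53).
17 ≡ 1 (mod 4), so quadratic reciprocity gives (17 / 53) = (53 / 17). Reduce: 53 ≡ 2 (mod 17). Now have -(2 / 17).
Factor out 2: 2 = 2. Since 17 ≡ 1 (mod 8), (2 / 17) = +1. Now have -(1 / 17).
(1 / 17) = 1. Collecting the sign factors: -1.
Second factor (159 / 8117):
8117 ≡ 1 (mod 4), so quadratic reciprocity gives (159 / 8117) = (8117 / 159). Reduce: 8117 ≡ 8 (mod 159). Now have (8 / 159).
Factor out 2: 8 = 2^3. Since 159 ≡ 7 (mod 8), (2 / 159) = +1, and (2 / 159)^3 = +1. Now have (1 / 159).
(1 / 159) = 1. Collecting the sign factors: 1.
Product: (-1)·(1) = -1.

-1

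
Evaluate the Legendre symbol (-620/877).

Pull out -1: (-620/877) = (-1/877)·(620/877). Since 877 ≡ 1 (mod 4), (-1/877) = +1. Now have (620/877).
Factor out 2: 620 = 2^2·155. Since 877 ≡ 5 (mod 8), (2/877) = -1, and (2/877)^2 = +1. Now have (155/877).
877 ≡ 1 (mod 4), so quadratic reciprocity gives (155/877) = (877/155). Reduce: 877 ≡ 102 (mod 155). Now have (102/155).
Factor out 2: 102 = 2·51. Since 155 ≡ 3 (mod 8), (2/155) = -1. Now have -(51/155).
Both 51 ≡ 3 and 155 ≡ 3 (mod 4), so reciprocity gives (51/155) = -(155/51). Reduce: 155 ≡ 2 (mod 51). Now have (2/51).
Factor out 2: 2 = 2. Since 51 ≡ 3 (mod 8), (2/51) = -1. Now have -(1/51).
(1/51) = 1. Collecting the sign factors: -1.

-1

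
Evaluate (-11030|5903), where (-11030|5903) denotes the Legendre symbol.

(-11030|5903)
  = (776|5903)    [-11030 ≡ 776 mod 5903]
  = (97|5903)    [5903 ≡ 7 mod 8 ⇒ (2|5903)^3 = +1]
  = (5903|97)    [QR: 97 ≡ 1 mod 4, sign kept]
  = (83|97)    [5903 ≡ 83 mod 97]
  = (97|83)    [QR: 97 ≡ 1 mod 4, sign kept]
  = (14|83)    [97 ≡ 14 mod 83]
  = -(7|83)    [83 ≡ 3 mod 8 ⇒ (2|83) = -1]
  = (83|7)    [QR: both ≡ 3 mod 4, sign flips]
  = (6|7)    [83 ≡ 6 mod 7]
  = (3|7)    [7 ≡ 7 mod 8 ⇒ (2|7) = +1]
  = -(7|3)    [QR: both ≡ 3 mod 4, sign flips]
  = -(1|3)    [7 ≡ 1 mod 3]
  = -1    [(1|3) = 1]

-1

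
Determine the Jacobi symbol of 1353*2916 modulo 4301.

By multiplicativity, (1353·2916|4301) = (1353|4301)·(2916|4301).
First factor (1353|4301):
1353 ≡ 1 (mod 4), so quadratic reciprocity gives (1353|4301) = (4301|1353). Reduce: 4301 ≡ 242 (mod 1353). Now have (242|1353).
Factor out 2: 242 = 2·121. Since 1353 ≡ 1 (mod 8), (2|1353) = +1. Now have (121|1353).
121 ≡ 1 (mod 4), so quadratic reciprocity gives (121|1353) = (1353|121). Reduce: 1353 ≡ 22 (mod 121). Now have (22|121).
Factor out 2: 22 = 2·11. Since 121 ≡ 1 (mod 8), (2|121) = +1. Now have (11|121).
121 ≡ 1 (mod 4), so quadratic reciprocity gives (11|121) = (121|11). Reduce: 121 ≡ 0 (mod 11). Now have (0|11).
The numerator is now 0 with denominator 11 > 1: the symbol is 0.
Second factor (2916|4301):
Factor out 2: 2916 = 2^2·729. Since 4301 ≡ 5 (mod 8), (2|4301) = -1, and (2|4301)^2 = +1. Now have (729|4301).
729 ≡ 1 (mod 4), so quadratic reciprocity gives (729|4301) = (4301|729). Reduce: 4301 ≡ 656 (mod 729). Now have (656|729).
Factor out 2: 656 = 2^4·41. Since 729 ≡ 1 (mod 8), (2|729) = +1, and (2|729)^4 = +1. Now have (41|729).
41 ≡ 1 (mod 4), so quadratic reciprocity gives (41|729) = (729|41). Reduce: 729 ≡ 32 (mod 41). Now have (32|41).
Factor out 2: 32 = 2^5. Since 41 ≡ 1 (mod 8), (2|41) = +1, and (2|41)^5 = +1. Now have (1|41).
(1|41) = 1. Collecting the sign factors: 1.
Product: (0)·(1) = 0.

0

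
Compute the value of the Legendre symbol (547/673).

673 ≡ 1 (mod 4), so quadratic reciprocity gives (547/673) = (673/547). Reduce: 673 ≡ 126 (mod 547). Now have (126/547).
Factor out 2: 126 = 2·63. Since 547 ≡ 3 (mod 8), (2/547) = -1. Now have -(63/547).
Both 63 ≡ 3 and 547 ≡ 3 (mod 4), so reciprocity gives (63/547) = -(547/63). Reduce: 547 ≡ 43 (mod 63). Now have (43/63).
Both 43 ≡ 3 and 63 ≡ 3 (mod 4), so reciprocity gives (43/63) = -(63/43). Reduce: 63 ≡ 20 (mod 43). Now have -(20/43).
Factor out 2: 20 = 2^2·5. Since 43 ≡ 3 (mod 8), (2/43) = -1, and (2/43)^2 = +1. Now have -(5/43).
5 ≡ 1 (mod 4), so quadratic reciprocity gives (5/43) = (43/5). Reduce: 43 ≡ 3 (mod 5). Now have -(3/5).
5 ≡ 1 (mod 4), so quadratic reciprocity gives (3/5) = (5/3). Reduce: 5 ≡ 2 (mod 3). Now have -(2/3).
Factor out 2: 2 = 2. Since 3 ≡ 3 (mod 8), (2/3) = -1. Now have (1/3).
(1/3) = 1. Collecting the sign factors: 1.

1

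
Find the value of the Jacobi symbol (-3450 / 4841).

Reduce the numerator: -3450 ≡ 1391 (mod 4841), so (-3450 / 4841) = (1391 / 4841).
4841 ≡ 1 (mod 4), so quadratic reciprocity gives (1391 / 4841) = (4841 / 1391). Reduce: 4841 ≡ 668 (mod 1391). Now have (668 / 1391).
Factor out 2: 668 = 2^2·167. Since 1391 ≡ 7 (mod 8), (2 / 1391) = +1, and (2 / 1391)^2 = +1. Now have (167 / 1391).
Both 167 ≡ 3 and 1391 ≡ 3 (mod 4), so reciprocity gives (167 / 1391) = -(1391 / 167). Reduce: 1391 ≡ 55 (mod 167). Now have -(55 / 167).
Both 55 ≡ 3 and 167 ≡ 3 (mod 4), so reciprocity gives (55 / 167) = -(167 / 55). Reduce: 167 ≡ 2 (mod 55). Now have (2 / 55).
Factor out 2: 2 = 2. Since 55 ≡ 7 (mod 8), (2 / 55) = +1. Now have (1 / 55).
(1 / 55) = 1. Collecting the sign factors: 1.

1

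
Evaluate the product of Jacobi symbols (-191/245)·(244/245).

1

By multiplicativity, (-191·244/245) = (-191/245)·(244/245).
First factor (-191/245):
Pull out -1: (-191/245) = (-1/245)·(191/245). Since 245 ≡ 1 (mod 4), (-1/245) = +1. Now have (191/245).
245 ≡ 1 (mod 4), so quadratic reciprocity gives (191/245) = (245/191). Reduce: 245 ≡ 54 (mod 191). Now have (54/191).
Factor out 2: 54 = 2·27. Since 191 ≡ 7 (mod 8), (2/191) = +1. Now have (27/191).
Both 27 ≡ 3 and 191 ≡ 3 (mod 4), so reciprocity gives (27/191) = -(191/27). Reduce: 191 ≡ 2 (mod 27). Now have -(2/27).
Factor out 2: 2 = 2. Since 27 ≡ 3 (mod 8), (2/27) = -1. Now have (1/27).
(1/27) = 1. Collecting the sign factors: 1.
Second factor (244/245):
Factor out 2: 244 = 2^2·61. Since 245 ≡ 5 (mod 8), (2/245) = -1, and (2/245)^2 = +1. Now have (61/245).
61 ≡ 1 (mod 4), so quadratic reciprocity gives (61/245) = (245/61). Reduce: 245 ≡ 1 (mod 61). Now have (1/61).
(1/61) = 1. Collecting the sign factors: 1.
Product: (1)·(1) = 1.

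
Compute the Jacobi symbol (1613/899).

-1

(1613/899)
  = (714/899)    [1613 ≡ 714 mod 899]
  = -(357/899)    [899 ≡ 3 mod 8 ⇒ (2/899) = -1]
  = -(899/357)    [QR: 357 ≡ 1 mod 4, sign kept]
  = -(185/357)    [899 ≡ 185 mod 357]
  = -(357/185)    [QR: 185 ≡ 1 mod 4, sign kept]
  = -(172/185)    [357 ≡ 172 mod 185]
  = -(43/185)    [185 ≡ 1 mod 8 ⇒ (2/185)^2 = +1]
  = -(185/43)    [QR: 185 ≡ 1 mod 4, sign kept]
  = -(13/43)    [185 ≡ 13 mod 43]
  = -(43/13)    [QR: 13 ≡ 1 mod 4, sign kept]
  = -(4/13)    [43 ≡ 4 mod 13]
  = -(1/13)    [13 ≡ 5 mod 8 ⇒ (2/13)^2 = +1]
  = -1    [(1/13) = 1]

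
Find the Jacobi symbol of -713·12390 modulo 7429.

By multiplicativity, (-713·12390/7429) = (-713/7429)·(12390/7429).
First factor (-713/7429):
(-713/7429)
  = (713/7429)    [7429 ≡ 1 mod 4 ⇒ (-1/7429) = +1]
  = (7429/713)    [QR: 713 ≡ 1 mod 4, sign kept]
  = (299/713)    [7429 ≡ 299 mod 713]
  = (713/299)    [QR: 713 ≡ 1 mod 4, sign kept]
  = (115/299)    [713 ≡ 115 mod 299]
  = -(299/115)    [QR: both ≡ 3 mod 4, sign flips]
  = -(69/115)    [299 ≡ 69 mod 115]
  = -(115/69)    [QR: 69 ≡ 1 mod 4, sign kept]
  = -(46/69)    [115 ≡ 46 mod 69]
  = (23/69)    [69 ≡ 5 mod 8 ⇒ (2/69) = -1]
  = (69/23)    [QR: 69 ≡ 1 mod 4, sign kept]
  = (0/23)    [69 ≡ 0 mod 23]
  = 0    [numerator 0, gcd > 1]
Second factor (12390/7429):
(12390/7429)
  = (4961/7429)    [12390 ≡ 4961 mod 7429]
  = (7429/4961)    [QR: 4961 ≡ 1 mod 4, sign kept]
  = (2468/4961)    [7429 ≡ 2468 mod 4961]
  = (617/4961)    [4961 ≡ 1 mod 8 ⇒ (2/4961)^2 = +1]
  = (4961/617)    [QR: 617 ≡ 1 mod 4, sign kept]
  = (25/617)    [4961 ≡ 25 mod 617]
  = (617/25)    [QR: 25 ≡ 1 mod 4, sign kept]
  = (17/25)    [617 ≡ 17 mod 25]
  = (25/17)    [QR: 17 ≡ 1 mod 4, sign kept]
  = (8/17)    [25 ≡ 8 mod 17]
  = (1/17)    [17 ≡ 1 mod 8 ⇒ (2/17)^3 = +1]
  = 1    [(1/17) = 1]
Product: (0)·(1) = 0.

0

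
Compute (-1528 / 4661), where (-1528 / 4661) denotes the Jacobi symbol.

(-1528 / 4661)
  = (1528 / 4661)    [4661 ≡ 1 mod 4 ⇒ (-1 / 4661) = +1]
  = -(191 / 4661)    [4661 ≡ 5 mod 8 ⇒ (2 / 4661)^3 = -1]
  = -(4661 / 191)    [QR: 4661 ≡ 1 mod 4, sign kept]
  = -(77 / 191)    [4661 ≡ 77 mod 191]
  = -(191 / 77)    [QR: 77 ≡ 1 mod 4, sign kept]
  = -(37 / 77)    [191 ≡ 37 mod 77]
  = -(77 / 37)    [QR: 37 ≡ 1 mod 4, sign kept]
  = -(3 / 37)    [77 ≡ 3 mod 37]
  = -(37 / 3)    [QR: 37 ≡ 1 mod 4, sign kept]
  = -(1 / 3)    [37 ≡ 1 mod 3]
  = -1    [(1 / 3) = 1]

-1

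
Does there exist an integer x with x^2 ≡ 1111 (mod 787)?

yes

(1111/787)
  = (324/787)    [1111 ≡ 324 mod 787]
  = (81/787)    [787 ≡ 3 mod 8 ⇒ (2/787)^2 = +1]
  = (787/81)    [QR: 81 ≡ 1 mod 4, sign kept]
  = (58/81)    [787 ≡ 58 mod 81]
  = (29/81)    [81 ≡ 1 mod 8 ⇒ (2/81) = +1]
  = (81/29)    [QR: 29 ≡ 1 mod 4, sign kept]
  = (23/29)    [81 ≡ 23 mod 29]
  = (29/23)    [QR: 29 ≡ 1 mod 4, sign kept]
  = (6/23)    [29 ≡ 6 mod 23]
  = (3/23)    [23 ≡ 7 mod 8 ⇒ (2/23) = +1]
  = -(23/3)    [QR: both ≡ 3 mod 4, sign flips]
  = -(2/3)    [23 ≡ 2 mod 3]
  = (1/3)    [3 ≡ 3 mod 8 ⇒ (2/3) = -1]
  = 1    [(1/3) = 1]
The Legendre symbol is 1, so x^2 ≡ 1111 (mod 787) has solution.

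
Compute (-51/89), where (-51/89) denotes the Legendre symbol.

Pull out -1: (-51/89) = (-1/89)·(51/89). Since 89 ≡ 1 (mod 4), (-1/89) = +1. Now have (51/89).
89 ≡ 1 (mod 4), so quadratic reciprocity gives (51/89) = (89/51). Reduce: 89 ≡ 38 (mod 51). Now have (38/51).
Factor out 2: 38 = 2·19. Since 51 ≡ 3 (mod 8), (2/51) = -1. Now have -(19/51).
Both 19 ≡ 3 and 51 ≡ 3 (mod 4), so reciprocity gives (19/51) = -(51/19). Reduce: 51 ≡ 13 (mod 19). Now have (13/19).
13 ≡ 1 (mod 4), so quadratic reciprocity gives (13/19) = (19/13). Reduce: 19 ≡ 6 (mod 13). Now have (6/13).
Factor out 2: 6 = 2·3. Since 13 ≡ 5 (mod 8), (2/13) = -1. Now have -(3/13).
13 ≡ 1 (mod 4), so quadratic reciprocity gives (3/13) = (13/3). Reduce: 13 ≡ 1 (mod 3). Now have -(1/3).
(1/3) = 1. Collecting the sign factors: -1.

-1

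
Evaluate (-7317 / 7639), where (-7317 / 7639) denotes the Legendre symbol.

1

(-7317 / 7639)
  = (322 / 7639)    [-7317 ≡ 322 mod 7639]
  = (161 / 7639)    [7639 ≡ 7 mod 8 ⇒ (2 / 7639) = +1]
  = (7639 / 161)    [QR: 161 ≡ 1 mod 4, sign kept]
  = (72 / 161)    [7639 ≡ 72 mod 161]
  = (9 / 161)    [161 ≡ 1 mod 8 ⇒ (2 / 161)^3 = +1]
  = (161 / 9)    [QR: 9 ≡ 1 mod 4, sign kept]
  = (8 / 9)    [161 ≡ 8 mod 9]
  = (1 / 9)    [9 ≡ 1 mod 8 ⇒ (2 / 9)^3 = +1]
  = 1    [(1 / 9) = 1]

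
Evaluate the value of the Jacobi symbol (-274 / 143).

1

Pull out -1: (-274 / 143) = (-1 / 143)·(274 / 143). Since 143 ≡ 3 (mod 4), (-1 / 143) = -1. Now have -(274 / 143).
Reduce the numerator: 274 ≡ 131 (mod 143), so (274 / 143) = (131 / 143).
Both 131 ≡ 3 and 143 ≡ 3 (mod 4), so reciprocity gives (131 / 143) = -(143 / 131). Reduce: 143 ≡ 12 (mod 131). Now have (12 / 131).
Factor out 2: 12 = 2^2·3. Since 131 ≡ 3 (mod 8), (2 / 131) = -1, and (2 / 131)^2 = +1. Now have (3 / 131).
Both 3 ≡ 3 and 131 ≡ 3 (mod 4), so reciprocity gives (3 / 131) = -(131 / 3). Reduce: 131 ≡ 2 (mod 3). Now have -(2 / 3).
Factor out 2: 2 = 2. Since 3 ≡ 3 (mod 8), (2 / 3) = -1. Now have (1 / 3).
(1 / 3) = 1. Collecting the sign factors: 1.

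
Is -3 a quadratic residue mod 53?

no

Pull out -1: (-3/53) = (-1/53)·(3/53). Since 53 ≡ 1 (mod 4), (-1/53) = +1. Now have (3/53).
53 ≡ 1 (mod 4), so quadratic reciprocity gives (3/53) = (53/3). Reduce: 53 ≡ 2 (mod 3). Now have (2/3).
Factor out 2: 2 = 2. Since 3 ≡ 3 (mod 8), (2/3) = -1. Now have -(1/3).
(1/3) = 1. Collecting the sign factors: -1.
(-3/53) = -1, and 53 is prime, so -3 is not a quadratic residue mod 53.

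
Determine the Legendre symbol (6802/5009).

1

(6802/5009)
  = (1793/5009)    [6802 ≡ 1793 mod 5009]
  = (5009/1793)    [QR: 1793 ≡ 1 mod 4, sign kept]
  = (1423/1793)    [5009 ≡ 1423 mod 1793]
  = (1793/1423)    [QR: 1793 ≡ 1 mod 4, sign kept]
  = (370/1423)    [1793 ≡ 370 mod 1423]
  = (185/1423)    [1423 ≡ 7 mod 8 ⇒ (2/1423) = +1]
  = (1423/185)    [QR: 185 ≡ 1 mod 4, sign kept]
  = (128/185)    [1423 ≡ 128 mod 185]
  = (1/185)    [185 ≡ 1 mod 8 ⇒ (2/185)^7 = +1]
  = 1    [(1/185) = 1]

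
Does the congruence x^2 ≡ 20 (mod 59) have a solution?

yes

Factor out 2: 20 = 2^2·5. Since 59 ≡ 3 (mod 8), (2/59) = -1, and (2/59)^2 = +1. Now have (5/59).
5 ≡ 1 (mod 4), so quadratic reciprocity gives (5/59) = (59/5). Reduce: 59 ≡ 4 (mod 5). Now have (4/5).
Factor out 2: 4 = 2^2. Since 5 ≡ 5 (mod 8), (2/5) = -1, and (2/5)^2 = +1. Now have (1/5).
(1/5) = 1. Collecting the sign factors: 1.
The Legendre symbol is 1, so x^2 ≡ 20 (mod 59) has solution.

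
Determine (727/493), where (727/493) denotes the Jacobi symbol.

Reduce the numerator: 727 ≡ 234 (mod 493), so (727/493) = (234/493).
Factor out 2: 234 = 2·117. Since 493 ≡ 5 (mod 8), (2/493) = -1. Now have -(117/493).
117 ≡ 1 (mod 4), so quadratic reciprocity gives (117/493) = (493/117). Reduce: 493 ≡ 25 (mod 117). Now have -(25/117).
25 ≡ 1 (mod 4), so quadratic reciprocity gives (25/117) = (117/25). Reduce: 117 ≡ 17 (mod 25). Now have -(17/25).
17 ≡ 1 (mod 4), so quadratic reciprocity gives (17/25) = (25/17). Reduce: 25 ≡ 8 (mod 17). Now have -(8/17).
Factor out 2: 8 = 2^3. Since 17 ≡ 1 (mod 8), (2/17) = +1, and (2/17)^3 = +1. Now have -(1/17).
(1/17) = 1. Collecting the sign factors: -1.

-1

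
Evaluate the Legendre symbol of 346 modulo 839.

-1

(346/839)
  = (173/839)    [839 ≡ 7 mod 8 ⇒ (2/839) = +1]
  = (839/173)    [QR: 173 ≡ 1 mod 4, sign kept]
  = (147/173)    [839 ≡ 147 mod 173]
  = (173/147)    [QR: 173 ≡ 1 mod 4, sign kept]
  = (26/147)    [173 ≡ 26 mod 147]
  = -(13/147)    [147 ≡ 3 mod 8 ⇒ (2/147) = -1]
  = -(147/13)    [QR: 13 ≡ 1 mod 4, sign kept]
  = -(4/13)    [147 ≡ 4 mod 13]
  = -(1/13)    [13 ≡ 5 mod 8 ⇒ (2/13)^2 = +1]
  = -1    [(1/13) = 1]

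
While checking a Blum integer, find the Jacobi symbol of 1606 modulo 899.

(1606/899)
  = (707/899)    [1606 ≡ 707 mod 899]
  = -(899/707)    [QR: both ≡ 3 mod 4, sign flips]
  = -(192/707)    [899 ≡ 192 mod 707]
  = -(3/707)    [707 ≡ 3 mod 8 ⇒ (2/707)^6 = +1]
  = (707/3)    [QR: both ≡ 3 mod 4, sign flips]
  = (2/3)    [707 ≡ 2 mod 3]
  = -(1/3)    [3 ≡ 3 mod 8 ⇒ (2/3) = -1]
  = -1    [(1/3) = 1]

-1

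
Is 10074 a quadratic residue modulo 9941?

yes

Reduce the numerator: 10074 ≡ 133 (mod 9941), so (10074|9941) = (133|9941).
133 ≡ 1 (mod 4), so quadratic reciprocity gives (133|9941) = (9941|133). Reduce: 9941 ≡ 99 (mod 133). Now have (99|133).
133 ≡ 1 (mod 4), so quadratic reciprocity gives (99|133) = (133|99). Reduce: 133 ≡ 34 (mod 99). Now have (34|99).
Factor out 2: 34 = 2·17. Since 99 ≡ 3 (mod 8), (2|99) = -1. Now have -(17|99).
17 ≡ 1 (mod 4), so quadratic reciprocity gives (17|99) = (99|17). Reduce: 99 ≡ 14 (mod 17). Now have -(14|17).
Factor out 2: 14 = 2·7. Since 17 ≡ 1 (mod 8), (2|17) = +1. Now have -(7|17).
17 ≡ 1 (mod 4), so quadratic reciprocity gives (7|17) = (17|7). Reduce: 17 ≡ 3 (mod 7). Now have -(3|7).
Both 3 ≡ 3 and 7 ≡ 3 (mod 4), so reciprocity gives (3|7) = -(7|3). Reduce: 7 ≡ 1 (mod 3). Now have (1|3).
(1|3) = 1. Collecting the sign factors: 1.
The Legendre symbol is 1, so x^2 ≡ 10074 (mod 9941) has solution.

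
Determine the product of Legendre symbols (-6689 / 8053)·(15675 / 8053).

-1

By multiplicativity, (-6689·15675 / 8053) = (-6689 / 8053)·(15675 / 8053).
First factor (-6689 / 8053):
(-6689 / 8053)
  = (1364 / 8053)    [-6689 ≡ 1364 mod 8053]
  = (341 / 8053)    [8053 ≡ 5 mod 8 ⇒ (2 / 8053)^2 = +1]
  = (8053 / 341)    [QR: 341 ≡ 1 mod 4, sign kept]
  = (210 / 341)    [8053 ≡ 210 mod 341]
  = -(105 / 341)    [341 ≡ 5 mod 8 ⇒ (2 / 341) = -1]
  = -(341 / 105)    [QR: 105 ≡ 1 mod 4, sign kept]
  = -(26 / 105)    [341 ≡ 26 mod 105]
  = -(13 / 105)    [105 ≡ 1 mod 8 ⇒ (2 / 105) = +1]
  = -(105 / 13)    [QR: 13 ≡ 1 mod 4, sign kept]
  = -(1 / 13)    [105 ≡ 1 mod 13]
  = -1    [(1 / 13) = 1]
Second factor (15675 / 8053):
(15675 / 8053)
  = (7622 / 8053)    [15675 ≡ 7622 mod 8053]
  = -(3811 / 8053)    [8053 ≡ 5 mod 8 ⇒ (2 / 8053) = -1]
  = -(8053 / 3811)    [QR: 8053 ≡ 1 mod 4, sign kept]
  = -(431 / 3811)    [8053 ≡ 431 mod 3811]
  = (3811 / 431)    [QR: both ≡ 3 mod 4, sign flips]
  = (363 / 431)    [3811 ≡ 363 mod 431]
  = -(431 / 363)    [QR: both ≡ 3 mod 4, sign flips]
  = -(68 / 363)    [431 ≡ 68 mod 363]
  = -(17 / 363)    [363 ≡ 3 mod 8 ⇒ (2 / 363)^2 = +1]
  = -(363 / 17)    [QR: 17 ≡ 1 mod 4, sign kept]
  = -(6 / 17)    [363 ≡ 6 mod 17]
  = -(3 / 17)    [17 ≡ 1 mod 8 ⇒ (2 / 17) = +1]
  = -(17 / 3)    [QR: 17 ≡ 1 mod 4, sign kept]
  = -(2 / 3)    [17 ≡ 2 mod 3]
  = (1 / 3)    [3 ≡ 3 mod 8 ⇒ (2 / 3) = -1]
  = 1    [(1 / 3) = 1]
Product: (-1)·(1) = -1.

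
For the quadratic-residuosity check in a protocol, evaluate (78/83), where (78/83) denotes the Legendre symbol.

(78/83)
  = -(39/83)    [83 ≡ 3 mod 8 ⇒ (2/83) = -1]
  = (83/39)    [QR: both ≡ 3 mod 4, sign flips]
  = (5/39)    [83 ≡ 5 mod 39]
  = (39/5)    [QR: 5 ≡ 1 mod 4, sign kept]
  = (4/5)    [39 ≡ 4 mod 5]
  = (1/5)    [5 ≡ 5 mod 8 ⇒ (2/5)^2 = +1]
  = 1    [(1/5) = 1]

1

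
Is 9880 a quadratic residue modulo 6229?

yes

Reduce the numerator: 9880 ≡ 3651 (mod 6229), so (9880|6229) = (3651|6229).
6229 ≡ 1 (mod 4), so quadratic reciprocity gives (3651|6229) = (6229|3651). Reduce: 6229 ≡ 2578 (mod 3651). Now have (2578|3651).
Factor out 2: 2578 = 2·1289. Since 3651 ≡ 3 (mod 8), (2|3651) = -1. Now have -(1289|3651).
1289 ≡ 1 (mod 4), so quadratic reciprocity gives (1289|3651) = (3651|1289). Reduce: 3651 ≡ 1073 (mod 1289). Now have -(1073|1289).
1073 ≡ 1 (mod 4), so quadratic reciprocity gives (1073|1289) = (1289|1073). Reduce: 1289 ≡ 216 (mod 1073). Now have -(216|1073).
Factor out 2: 216 = 2^3·27. Since 1073 ≡ 1 (mod 8), (2|1073) = +1, and (2|1073)^3 = +1. Now have -(27|1073).
1073 ≡ 1 (mod 4), so quadratic reciprocity gives (27|1073) = (1073|27). Reduce: 1073 ≡ 20 (mod 27). Now have -(20|27).
Factor out 2: 20 = 2^2·5. Since 27 ≡ 3 (mod 8), (2|27) = -1, and (2|27)^2 = +1. Now have -(5|27).
5 ≡ 1 (mod 4), so quadratic reciprocity gives (5|27) = (27|5). Reduce: 27 ≡ 2 (mod 5). Now have -(2|5).
Factor out 2: 2 = 2. Since 5 ≡ 5 (mod 8), (2|5) = -1. Now have (1|5).
(1|5) = 1. Collecting the sign factors: 1.
(9880|6229) = 1, and 6229 is prime, so 9880 is a quadratic residue mod 6229.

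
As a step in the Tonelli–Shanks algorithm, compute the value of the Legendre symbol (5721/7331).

-1

(5721/7331)
  = (7331/5721)    [QR: 5721 ≡ 1 mod 4, sign kept]
  = (1610/5721)    [7331 ≡ 1610 mod 5721]
  = (805/5721)    [5721 ≡ 1 mod 8 ⇒ (2/5721) = +1]
  = (5721/805)    [QR: 805 ≡ 1 mod 4, sign kept]
  = (86/805)    [5721 ≡ 86 mod 805]
  = -(43/805)    [805 ≡ 5 mod 8 ⇒ (2/805) = -1]
  = -(805/43)    [QR: 805 ≡ 1 mod 4, sign kept]
  = -(31/43)    [805 ≡ 31 mod 43]
  = (43/31)    [QR: both ≡ 3 mod 4, sign flips]
  = (12/31)    [43 ≡ 12 mod 31]
  = (3/31)    [31 ≡ 7 mod 8 ⇒ (2/31)^2 = +1]
  = -(31/3)    [QR: both ≡ 3 mod 4, sign flips]
  = -(1/3)    [31 ≡ 1 mod 3]
  = -1    [(1/3) = 1]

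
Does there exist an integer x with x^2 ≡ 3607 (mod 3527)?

no

Reduce the numerator: 3607 ≡ 80 (mod 3527), so (3607/3527) = (80/3527).
Factor out 2: 80 = 2^4·5. Since 3527 ≡ 7 (mod 8), (2/3527) = +1, and (2/3527)^4 = +1. Now have (5/3527).
5 ≡ 1 (mod 4), so quadratic reciprocity gives (5/3527) = (3527/5). Reduce: 3527 ≡ 2 (mod 5). Now have (2/5).
Factor out 2: 2 = 2. Since 5 ≡ 5 (mod 8), (2/5) = -1. Now have -(1/5).
(1/5) = 1. Collecting the sign factors: -1.
(3607/3527) = -1, and 3527 is prime, so 3607 is not a quadratic residue mod 3527.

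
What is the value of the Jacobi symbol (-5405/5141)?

1

(-5405/5141)
  = (4877/5141)    [-5405 ≡ 4877 mod 5141]
  = (5141/4877)    [QR: 4877 ≡ 1 mod 4, sign kept]
  = (264/4877)    [5141 ≡ 264 mod 4877]
  = -(33/4877)    [4877 ≡ 5 mod 8 ⇒ (2/4877)^3 = -1]
  = -(4877/33)    [QR: 33 ≡ 1 mod 4, sign kept]
  = -(26/33)    [4877 ≡ 26 mod 33]
  = -(13/33)    [33 ≡ 1 mod 8 ⇒ (2/33) = +1]
  = -(33/13)    [QR: 13 ≡ 1 mod 4, sign kept]
  = -(7/13)    [33 ≡ 7 mod 13]
  = -(13/7)    [QR: 13 ≡ 1 mod 4, sign kept]
  = -(6/7)    [13 ≡ 6 mod 7]
  = -(3/7)    [7 ≡ 7 mod 8 ⇒ (2/7) = +1]
  = (7/3)    [QR: both ≡ 3 mod 4, sign flips]
  = (1/3)    [7 ≡ 1 mod 3]
  = 1    [(1/3) = 1]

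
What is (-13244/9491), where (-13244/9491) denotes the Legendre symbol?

(-13244/9491)
  = (5738/9491)    [-13244 ≡ 5738 mod 9491]
  = -(2869/9491)    [9491 ≡ 3 mod 8 ⇒ (2/9491) = -1]
  = -(9491/2869)    [QR: 2869 ≡ 1 mod 4, sign kept]
  = -(884/2869)    [9491 ≡ 884 mod 2869]
  = -(221/2869)    [2869 ≡ 5 mod 8 ⇒ (2/2869)^2 = +1]
  = -(2869/221)    [QR: 221 ≡ 1 mod 4, sign kept]
  = -(217/221)    [2869 ≡ 217 mod 221]
  = -(221/217)    [QR: 217 ≡ 1 mod 4, sign kept]
  = -(4/217)    [221 ≡ 4 mod 217]
  = -(1/217)    [217 ≡ 1 mod 8 ⇒ (2/217)^2 = +1]
  = -1    [(1/217) = 1]

-1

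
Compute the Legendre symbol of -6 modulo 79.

1

(-6/79)
  = (73/79)    [-6 ≡ 73 mod 79]
  = (79/73)    [QR: 73 ≡ 1 mod 4, sign kept]
  = (6/73)    [79 ≡ 6 mod 73]
  = (3/73)    [73 ≡ 1 mod 8 ⇒ (2/73) = +1]
  = (73/3)    [QR: 73 ≡ 1 mod 4, sign kept]
  = (1/3)    [73 ≡ 1 mod 3]
  = 1    [(1/3) = 1]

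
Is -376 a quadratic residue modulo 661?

(-376/661)
  = (285/661)    [-376 ≡ 285 mod 661]
  = (661/285)    [QR: 285 ≡ 1 mod 4, sign kept]
  = (91/285)    [661 ≡ 91 mod 285]
  = (285/91)    [QR: 285 ≡ 1 mod 4, sign kept]
  = (12/91)    [285 ≡ 12 mod 91]
  = (3/91)    [91 ≡ 3 mod 8 ⇒ (2/91)^2 = +1]
  = -(91/3)    [QR: both ≡ 3 mod 4, sign flips]
  = -(1/3)    [91 ≡ 1 mod 3]
  = -1    [(1/3) = 1]
The Legendre symbol is -1, so x^2 ≡ -376 (mod 661) has no solution.

no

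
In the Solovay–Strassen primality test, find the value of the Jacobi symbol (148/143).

-1

(148/143)
  = (5/143)    [148 ≡ 5 mod 143]
  = (143/5)    [QR: 5 ≡ 1 mod 4, sign kept]
  = (3/5)    [143 ≡ 3 mod 5]
  = (5/3)    [QR: 5 ≡ 1 mod 4, sign kept]
  = (2/3)    [5 ≡ 2 mod 3]
  = -(1/3)    [3 ≡ 3 mod 8 ⇒ (2/3) = -1]
  = -1    [(1/3) = 1]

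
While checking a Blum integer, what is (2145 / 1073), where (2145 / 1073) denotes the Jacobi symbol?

1

Reduce the numerator: 2145 ≡ 1072 (mod 1073), so (2145 / 1073) = (1072 / 1073).
Factor out 2: 1072 = 2^4·67. Since 1073 ≡ 1 (mod 8), (2 / 1073) = +1, and (2 / 1073)^4 = +1. Now have (67 / 1073).
1073 ≡ 1 (mod 4), so quadratic reciprocity gives (67 / 1073) = (1073 / 67). Reduce: 1073 ≡ 1 (mod 67). Now have (1 / 67).
(1 / 67) = 1. Collecting the sign factors: 1.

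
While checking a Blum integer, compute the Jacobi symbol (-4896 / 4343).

(-4896 / 4343)
  = (3790 / 4343)    [-4896 ≡ 3790 mod 4343]
  = (1895 / 4343)    [4343 ≡ 7 mod 8 ⇒ (2 / 4343) = +1]
  = -(4343 / 1895)    [QR: both ≡ 3 mod 4, sign flips]
  = -(553 / 1895)    [4343 ≡ 553 mod 1895]
  = -(1895 / 553)    [QR: 553 ≡ 1 mod 4, sign kept]
  = -(236 / 553)    [1895 ≡ 236 mod 553]
  = -(59 / 553)    [553 ≡ 1 mod 8 ⇒ (2 / 553)^2 = +1]
  = -(553 / 59)    [QR: 553 ≡ 1 mod 4, sign kept]
  = -(22 / 59)    [553 ≡ 22 mod 59]
  = (11 / 59)    [59 ≡ 3 mod 8 ⇒ (2 / 59) = -1]
  = -(59 / 11)    [QR: both ≡ 3 mod 4, sign flips]
  = -(4 / 11)    [59 ≡ 4 mod 11]
  = -(1 / 11)    [11 ≡ 3 mod 8 ⇒ (2 / 11)^2 = +1]
  = -1    [(1 / 11) = 1]

-1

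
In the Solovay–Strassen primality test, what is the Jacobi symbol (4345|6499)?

1

4345 ≡ 1 (mod 4), so quadratic reciprocity gives (4345|6499) = (6499|4345). Reduce: 6499 ≡ 2154 (mod 4345). Now have (2154|4345).
Factor out 2: 2154 = 2·1077. Since 4345 ≡ 1 (mod 8), (2|4345) = +1. Now have (1077|4345).
1077 ≡ 1 (mod 4), so quadratic reciprocity gives (1077|4345) = (4345|1077). Reduce: 4345 ≡ 37 (mod 1077). Now have (37|1077).
37 ≡ 1 (mod 4), so quadratic reciprocity gives (37|1077) = (1077|37). Reduce: 1077 ≡ 4 (mod 37). Now have (4|37).
Factor out 2: 4 = 2^2. Since 37 ≡ 5 (mod 8), (2|37) = -1, and (2|37)^2 = +1. Now have (1|37).
(1|37) = 1. Collecting the sign factors: 1.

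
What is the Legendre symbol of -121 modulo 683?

-1

Pull out -1: (-121/683) = (-1/683)·(121/683). Since 683 ≡ 3 (mod 4), (-1/683) = -1. Now have -(121/683).
121 ≡ 1 (mod 4), so quadratic reciprocity gives (121/683) = (683/121). Reduce: 683 ≡ 78 (mod 121). Now have -(78/121).
Factor out 2: 78 = 2·39. Since 121 ≡ 1 (mod 8), (2/121) = +1. Now have -(39/121).
121 ≡ 1 (mod 4), so quadratic reciprocity gives (39/121) = (121/39). Reduce: 121 ≡ 4 (mod 39). Now have -(4/39).
Factor out 2: 4 = 2^2. Since 39 ≡ 7 (mod 8), (2/39) = +1, and (2/39)^2 = +1. Now have -(1/39).
(1/39) = 1. Collecting the sign factors: -1.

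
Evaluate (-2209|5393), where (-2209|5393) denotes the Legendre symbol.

1

(-2209|5393)
  = (2209|5393)    [5393 ≡ 1 mod 4 ⇒ (-1|5393) = +1]
  = (5393|2209)    [QR: 2209 ≡ 1 mod 4, sign kept]
  = (975|2209)    [5393 ≡ 975 mod 2209]
  = (2209|975)    [QR: 2209 ≡ 1 mod 4, sign kept]
  = (259|975)    [2209 ≡ 259 mod 975]
  = -(975|259)    [QR: both ≡ 3 mod 4, sign flips]
  = -(198|259)    [975 ≡ 198 mod 259]
  = (99|259)    [259 ≡ 3 mod 8 ⇒ (2|259) = -1]
  = -(259|99)    [QR: both ≡ 3 mod 4, sign flips]
  = -(61|99)    [259 ≡ 61 mod 99]
  = -(99|61)    [QR: 61 ≡ 1 mod 4, sign kept]
  = -(38|61)    [99 ≡ 38 mod 61]
  = (19|61)    [61 ≡ 5 mod 8 ⇒ (2|61) = -1]
  = (61|19)    [QR: 61 ≡ 1 mod 4, sign kept]
  = (4|19)    [61 ≡ 4 mod 19]
  = (1|19)    [19 ≡ 3 mod 8 ⇒ (2|19)^2 = +1]
  = 1    [(1|19) = 1]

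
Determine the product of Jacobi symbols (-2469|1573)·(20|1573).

-1

By multiplicativity, (-2469·20|1573) = (-2469|1573)·(20|1573).
First factor (-2469|1573):
(-2469|1573)
  = (677|1573)    [-2469 ≡ 677 mod 1573]
  = (1573|677)    [QR: 677 ≡ 1 mod 4, sign kept]
  = (219|677)    [1573 ≡ 219 mod 677]
  = (677|219)    [QR: 677 ≡ 1 mod 4, sign kept]
  = (20|219)    [677 ≡ 20 mod 219]
  = (5|219)    [219 ≡ 3 mod 8 ⇒ (2|219)^2 = +1]
  = (219|5)    [QR: 5 ≡ 1 mod 4, sign kept]
  = (4|5)    [219 ≡ 4 mod 5]
  = (1|5)    [5 ≡ 5 mod 8 ⇒ (2|5)^2 = +1]
  = 1    [(1|5) = 1]
Second factor (20|1573):
(20|1573)
  = (5|1573)    [1573 ≡ 5 mod 8 ⇒ (2|1573)^2 = +1]
  = (1573|5)    [QR: 5 ≡ 1 mod 4, sign kept]
  = (3|5)    [1573 ≡ 3 mod 5]
  = (5|3)    [QR: 5 ≡ 1 mod 4, sign kept]
  = (2|3)    [5 ≡ 2 mod 3]
  = -(1|3)    [3 ≡ 3 mod 8 ⇒ (2|3) = -1]
  = -1    [(1|3) = 1]
Product: (1)·(-1) = -1.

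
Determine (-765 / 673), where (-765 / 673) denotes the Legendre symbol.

1

(-765 / 673)
  = (765 / 673)    [673 ≡ 1 mod 4 ⇒ (-1 / 673) = +1]
  = (92 / 673)    [765 ≡ 92 mod 673]
  = (23 / 673)    [673 ≡ 1 mod 8 ⇒ (2 / 673)^2 = +1]
  = (673 / 23)    [QR: 673 ≡ 1 mod 4, sign kept]
  = (6 / 23)    [673 ≡ 6 mod 23]
  = (3 / 23)    [23 ≡ 7 mod 8 ⇒ (2 / 23) = +1]
  = -(23 / 3)    [QR: both ≡ 3 mod 4, sign flips]
  = -(2 / 3)    [23 ≡ 2 mod 3]
  = (1 / 3)    [3 ≡ 3 mod 8 ⇒ (2 / 3) = -1]
  = 1    [(1 / 3) = 1]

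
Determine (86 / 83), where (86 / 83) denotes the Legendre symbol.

1

Reduce the numerator: 86 ≡ 3 (mod 83), so (86 / 83) = (3 / 83).
Both 3 ≡ 3 and 83 ≡ 3 (mod 4), so reciprocity gives (3 / 83) = -(83 / 3). Reduce: 83 ≡ 2 (mod 3). Now have -(2 / 3).
Factor out 2: 2 = 2. Since 3 ≡ 3 (mod 8), (2 / 3) = -1. Now have (1 / 3).
(1 / 3) = 1. Collecting the sign factors: 1.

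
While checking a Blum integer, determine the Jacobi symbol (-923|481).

0

Pull out -1: (-923|481) = (-1|481)·(923|481). Since 481 ≡ 1 (mod 4), (-1|481) = +1. Now have (923|481).
Reduce the numerator: 923 ≡ 442 (mod 481), so (923|481) = (442|481).
Factor out 2: 442 = 2·221. Since 481 ≡ 1 (mod 8), (2|481) = +1. Now have (221|481).
221 ≡ 1 (mod 4), so quadratic reciprocity gives (221|481) = (481|221). Reduce: 481 ≡ 39 (mod 221). Now have (39|221).
221 ≡ 1 (mod 4), so quadratic reciprocity gives (39|221) = (221|39). Reduce: 221 ≡ 26 (mod 39). Now have (26|39).
Factor out 2: 26 = 2·13. Since 39 ≡ 7 (mod 8), (2|39) = +1. Now have (13|39).
13 ≡ 1 (mod 4), so quadratic reciprocity gives (13|39) = (39|13). Reduce: 39 ≡ 0 (mod 13). Now have (0|13).
The numerator is now 0 with denominator 13 > 1: the symbol is 0.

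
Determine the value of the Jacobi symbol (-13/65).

0

Pull out -1: (-13/65) = (-1/65)·(13/65). Since 65 ≡ 1 (mod 4), (-1/65) = +1. Now have (13/65).
13 ≡ 1 (mod 4), so quadratic reciprocity gives (13/65) = (65/13). Reduce: 65 ≡ 0 (mod 13). Now have (0/13).
The numerator is now 0 with denominator 13 > 1: the symbol is 0.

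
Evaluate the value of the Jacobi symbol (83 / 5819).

-1

Both 83 ≡ 3 and 5819 ≡ 3 (mod 4), so reciprocity gives (83 / 5819) = -(5819 / 83). Reduce: 5819 ≡ 9 (mod 83). Now have -(9 / 83).
9 ≡ 1 (mod 4), so quadratic reciprocity gives (9 / 83) = (83 / 9). Reduce: 83 ≡ 2 (mod 9). Now have -(2 / 9).
Factor out 2: 2 = 2. Since 9 ≡ 1 (mod 8), (2 / 9) = +1. Now have -(1 / 9).
(1 / 9) = 1. Collecting the sign factors: -1.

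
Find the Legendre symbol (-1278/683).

1

(-1278/683)
  = (88/683)    [-1278 ≡ 88 mod 683]
  = -(11/683)    [683 ≡ 3 mod 8 ⇒ (2/683)^3 = -1]
  = (683/11)    [QR: both ≡ 3 mod 4, sign flips]
  = (1/11)    [683 ≡ 1 mod 11]
  = 1    [(1/11) = 1]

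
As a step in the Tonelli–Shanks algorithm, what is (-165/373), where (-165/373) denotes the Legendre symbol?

(-165/373)
  = (208/373)    [-165 ≡ 208 mod 373]
  = (13/373)    [373 ≡ 5 mod 8 ⇒ (2/373)^4 = +1]
  = (373/13)    [QR: 13 ≡ 1 mod 4, sign kept]
  = (9/13)    [373 ≡ 9 mod 13]
  = (13/9)    [QR: 9 ≡ 1 mod 4, sign kept]
  = (4/9)    [13 ≡ 4 mod 9]
  = (1/9)    [9 ≡ 1 mod 8 ⇒ (2/9)^2 = +1]
  = 1    [(1/9) = 1]

1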